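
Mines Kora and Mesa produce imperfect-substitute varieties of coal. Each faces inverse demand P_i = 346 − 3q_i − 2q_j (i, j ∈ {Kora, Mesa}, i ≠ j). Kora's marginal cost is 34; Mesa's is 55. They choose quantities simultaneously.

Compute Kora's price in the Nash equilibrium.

Mine Kora's profit: π = q_{Kora}(346 − 3q_{Kora} − 2q_{Mesa}) − 34q_{Kora}.
∂π/∂q_{Kora} = 312 − 6q_{Kora} − 2q_{Mesa} = 0 ⇒ q_{Kora} = 52 − (1/3)q_{Mesa}.
Similarly q_{Mesa} = 48.5 − (1/3)q_{Kora}.
Solving the two reaction functions simultaneously: (1 − (−1/3)(−1/3))q_{Kora} = 52 − (1/3)·48.5, so (8/9)q_{Kora} = 215/6 and q_{Kora} = 40.3125.
Then q_{Mesa} = 48.5 − (1/3)·40.3125 = 35.0625.
P_{Kora} = 346 − 3·40.3125 − 2·35.0625 = 154.9375.

154.9375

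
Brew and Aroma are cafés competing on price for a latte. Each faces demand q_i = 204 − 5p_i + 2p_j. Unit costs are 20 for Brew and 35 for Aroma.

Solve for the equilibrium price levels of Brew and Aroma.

Brew's profit: π = (p_{Brew} − 20)(204 − 5p_{Brew} + 2p_{Aroma}).
∂π/∂p_{Brew} = 304 − 10p_{Brew} + 2p_{Aroma} = 0 ⇒ p_{Brew} = 30.4 + 0.2p_{Aroma}.
Similarly p_{Aroma} = 37.9 + 0.2p_{Brew}.
Plugging p_{Aroma} into Brew's best response: p_{Brew} = 30.4 + 0.2(37.9 + 0.2p_{Brew}) ⇒ 0.96p_{Brew} = 37.98, so p_{Brew} = 39.5625.
Then p_{Aroma} = 37.9 + 0.2·39.5625 = 45.8125.

39.5625, 45.8125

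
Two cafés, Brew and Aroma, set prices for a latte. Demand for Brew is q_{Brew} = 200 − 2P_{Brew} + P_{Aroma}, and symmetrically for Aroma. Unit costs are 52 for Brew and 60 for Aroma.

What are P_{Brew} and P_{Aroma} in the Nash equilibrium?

102.4, 105.6

Brew's profit: π = (P_{Brew} − 52)(200 − 2P_{Brew} + P_{Aroma}).
∂π/∂P_{Brew} = 304 − 4P_{Brew} + P_{Aroma} = 0 ⇒ P_{Brew} = 76 + 0.25P_{Aroma}.
Similarly P_{Aroma} = 80 + 0.25P_{Brew}.
Solving the two reaction functions simultaneously: (1 − (0.25)(0.25))P_{Brew} = 76 + 0.25·80, so 0.9375P_{Brew} = 96 and P_{Brew} = 102.4.
Then P_{Aroma} = 80 + 0.25·102.4 = 105.6.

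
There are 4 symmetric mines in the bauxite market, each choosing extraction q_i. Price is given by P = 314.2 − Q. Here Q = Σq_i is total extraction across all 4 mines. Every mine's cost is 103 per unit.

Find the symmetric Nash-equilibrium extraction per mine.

42.24

A representative mine's profit is π_i = q_i(314.2 − Q) − 103q_i, with Q = q_i + Σ_{j≠i} q_j.
First-order condition: 211.2 − 2q_i − Σ_{j≠i} q_j = 0.
In a symmetric equilibrium every mine chooses the same q, so Σ_{j≠i} q_j = 3q. The condition becomes 211.2 − 5q = 0, giving q = 211.2/5 = 42.24.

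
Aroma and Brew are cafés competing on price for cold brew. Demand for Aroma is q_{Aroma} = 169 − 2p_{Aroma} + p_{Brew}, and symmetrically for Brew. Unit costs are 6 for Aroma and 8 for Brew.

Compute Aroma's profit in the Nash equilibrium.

Aroma's profit: π = (p_{Aroma} − 6)(169 − 2p_{Aroma} + p_{Brew}).
∂π/∂p_{Aroma} = 181 − 4p_{Aroma} + p_{Brew} = 0 ⇒ p_{Aroma} = 45.25 + 0.25p_{Brew}.
Similarly p_{Brew} = 46.25 + 0.25p_{Aroma}.
Substituting the second reaction function into the first: p_{Aroma} = 45.25 + 0.25(46.25 + 0.25p_{Aroma}), which gives 0.9375p_{Aroma} = 56.8125 ⇒ p_{Aroma} = 60.6.
Then p_{Brew} = 46.25 + 0.25·60.6 = 61.4.
q_{Aroma} = 169 − 2·60.6 + 61.4 = 109.2.
Profit = (60.6 − 6)·109.2 = 5962.32.

5962.32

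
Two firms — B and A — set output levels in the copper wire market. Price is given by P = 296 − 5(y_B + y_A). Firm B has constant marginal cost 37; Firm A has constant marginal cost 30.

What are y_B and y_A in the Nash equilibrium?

16.8, 18.2

Firm B's profit: π = y_B(296 − 5(y_B + y_A)) − 37y_B.
∂π/∂y_B = 259 − 10y_B − 5y_A = 0, so y_B = 25.9 − 0.5y_A.
By the same steps for A: y_A = 26.6 − 0.5y_B.
Substituting the second reaction function into the first: y_B = 25.9 − 0.5(26.6 − 0.5y_B), which gives 0.75y_B = 12.6 ⇒ y_B = 16.8.
Then y_A = 26.6 − 0.5·16.8 = 18.2.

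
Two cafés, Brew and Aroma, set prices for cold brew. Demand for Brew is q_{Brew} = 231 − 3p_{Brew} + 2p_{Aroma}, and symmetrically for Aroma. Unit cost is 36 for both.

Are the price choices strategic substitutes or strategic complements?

strategic complements

Brew's profit: π = (p_{Brew} − 36)(231 − 3p_{Brew} + 2p_{Aroma}).
∂π/∂p_{Brew} = 339 − 6p_{Brew} + 2p_{Aroma} = 0 ⇒ p_{Brew} = 56.5 + (1/3)p_{Aroma}.
The best-response slope dp_{Brew}/dp_{Aroma} = 1/3 > 0: the reaction function is upward-sloping, so the choices are strategic complements.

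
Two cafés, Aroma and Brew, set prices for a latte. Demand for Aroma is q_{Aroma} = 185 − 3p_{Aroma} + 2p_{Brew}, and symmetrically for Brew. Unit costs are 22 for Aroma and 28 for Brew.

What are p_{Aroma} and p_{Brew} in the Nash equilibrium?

63.875, 66.125

Aroma's profit: π = (p_{Aroma} − 22)(185 − 3p_{Aroma} + 2p_{Brew}).
∂π/∂p_{Aroma} = 251 − 6p_{Aroma} + 2p_{Brew} = 0 ⇒ p_{Aroma} = 251/6 + (1/3)p_{Brew}.
Similarly p_{Brew} = 269/6 + (1/3)p_{Aroma}.
Substituting the second reaction function into the first: p_{Aroma} = 251/6 + (1/3)(269/6 + (1/3)p_{Aroma}), which gives (8/9)p_{Aroma} = 511/9 ⇒ p_{Aroma} = 63.875.
Then p_{Brew} = 269/6 + (1/3)·63.875 = 66.125.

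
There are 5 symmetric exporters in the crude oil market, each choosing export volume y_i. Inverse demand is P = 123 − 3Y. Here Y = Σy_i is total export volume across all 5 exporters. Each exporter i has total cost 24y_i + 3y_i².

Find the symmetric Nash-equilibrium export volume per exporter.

4.125

A representative exporter's profit is π_i = y_i(123 − 3Y) − 24y_i − 3y_i², with Y = y_i + Σ_{j≠i} y_j.
First-order condition: 99 − 12y_i − 3Σ_{j≠i} y_j = 0.
In a symmetric equilibrium every exporter chooses the same y, so Σ_{j≠i} y_j = 4y. The condition becomes 99 − 24y = 0, giving y = 99/24 = 4.125.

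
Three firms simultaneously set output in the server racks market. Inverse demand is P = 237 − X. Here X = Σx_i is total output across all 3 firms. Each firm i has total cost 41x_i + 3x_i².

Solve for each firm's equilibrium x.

19.6

A representative firm's profit is π_i = x_i(237 − X) − 41x_i − 3x_i², with X = x_i + Σ_{j≠i} x_j.
First-order condition: 196 − 8x_i − Σ_{j≠i} x_j = 0.
Imposing symmetry (x_j = x for all j) turns Σ_{j≠i} x_j into 2x, so 196 = 10x and x = 19.6.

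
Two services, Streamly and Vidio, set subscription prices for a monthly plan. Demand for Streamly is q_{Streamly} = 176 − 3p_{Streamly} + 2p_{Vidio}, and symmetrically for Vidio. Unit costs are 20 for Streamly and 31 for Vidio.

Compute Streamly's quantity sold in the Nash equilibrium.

123.1875

Streamly's profit: π = (p_{Streamly} − 20)(176 − 3p_{Streamly} + 2p_{Vidio}).
∂π/∂p_{Streamly} = 236 − 6p_{Streamly} + 2p_{Vidio} = 0 ⇒ p_{Streamly} = 118/3 + (1/3)p_{Vidio}.
Similarly p_{Vidio} = 269/6 + (1/3)p_{Streamly}.
Substituting the second reaction function into the first: p_{Streamly} = 118/3 + (1/3)(269/6 + (1/3)p_{Streamly}), which gives (8/9)p_{Streamly} = 977/18 ⇒ p_{Streamly} = 61.0625.
Then p_{Vidio} = 269/6 + (1/3)·61.0625 = 65.1875.
q_{Streamly} = 176 − 3·61.0625 + 2·65.1875 = 123.1875.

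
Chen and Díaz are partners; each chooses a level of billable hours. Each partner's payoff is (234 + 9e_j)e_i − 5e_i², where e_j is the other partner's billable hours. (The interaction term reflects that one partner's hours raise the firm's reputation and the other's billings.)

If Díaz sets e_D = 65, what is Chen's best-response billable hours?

Chen's payoff is (234 + 9e_D)e_C − 5e_C².
∂π/∂e_C = 234 + 9e_D − 10e_C = 0, so e_C = 23.4 + 0.9e_D.
At e_D = 65: e_C = 23.4 + 0.9·65 = 81.9.

81.9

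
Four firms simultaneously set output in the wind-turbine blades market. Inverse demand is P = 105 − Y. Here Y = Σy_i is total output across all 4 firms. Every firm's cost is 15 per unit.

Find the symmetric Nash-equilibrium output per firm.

18

A representative firm's profit is π_i = y_i(105 − Y) − 15y_i, with Y = y_i + Σ_{j≠i} y_j.
First-order condition: 90 − 2y_i − Σ_{j≠i} y_j = 0.
Imposing symmetry (y_j = y for all j) turns Σ_{j≠i} y_j into 3y, so 90 = 5y and y = 18.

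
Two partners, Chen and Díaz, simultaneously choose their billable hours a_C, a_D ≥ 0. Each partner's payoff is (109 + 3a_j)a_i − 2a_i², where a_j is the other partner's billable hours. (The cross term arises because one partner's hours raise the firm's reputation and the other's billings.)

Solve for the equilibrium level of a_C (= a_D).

Chen's payoff is (109 + 3a_D)a_C − 2a_C².
∂π/∂a_C = 109 + 3a_D − 4a_C = 0, so a_C = 27.25 + 0.75a_D.
The game is symmetric, so in equilibrium a_D = a_C: the reaction function gives 0.25a_C = 27.25, hence a_C = 109.

109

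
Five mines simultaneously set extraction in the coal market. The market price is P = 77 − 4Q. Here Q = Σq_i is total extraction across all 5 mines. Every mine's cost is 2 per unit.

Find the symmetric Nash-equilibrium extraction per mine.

A representative mine's profit is π_i = q_i(77 − 4Q) − 2q_i, with Q = q_i + Σ_{j≠i} q_j.
First-order condition: 75 − 8q_i − 4Σ_{j≠i} q_j = 0.
With identical mines, set every q_j = q: then 75 − 8q − 16q = 0, i.e. q = 75/24 = 3.125.

3.125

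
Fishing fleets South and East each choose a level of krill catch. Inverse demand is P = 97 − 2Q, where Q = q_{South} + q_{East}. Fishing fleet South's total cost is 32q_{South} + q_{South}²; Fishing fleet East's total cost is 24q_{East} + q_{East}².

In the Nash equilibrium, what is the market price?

62.5

Fishing fleet South's profit: π = q_{South}(97 − 2(q_{South} + q_{East})) − 32q_{South} − q_{South}².
∂π/∂q_{South} = 65 − 6q_{South} − 2q_{East} = 0, so q_{South} = 65/6 − (1/3)q_{East}.
By the same steps for East: q_{East} = 73/6 − (1/3)q_{South}.
Substituting the second reaction function into the first: q_{South} = 65/6 − (1/3)(73/6 − (1/3)q_{South}), which gives (8/9)q_{South} = 61/9 ⇒ q_{South} = 7.625.
Then q_{East} = 73/6 − (1/3)·7.625 = 9.625.
Equilibrium price: P = 97 − 2·17.25 = 62.5.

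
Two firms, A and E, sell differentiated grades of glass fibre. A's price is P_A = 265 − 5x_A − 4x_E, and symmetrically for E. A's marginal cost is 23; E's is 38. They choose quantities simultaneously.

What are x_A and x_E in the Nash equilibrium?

Firm A's profit: π = x_A(265 − 5x_A − 4x_E) − 23x_A.
∂π/∂x_A = 242 − 10x_A − 4x_E = 0 ⇒ x_A = 24.2 − 0.4x_E.
Similarly x_E = 22.7 − 0.4x_A.
Substituting the second reaction function into the first: x_A = 24.2 − 0.4(22.7 − 0.4x_A), which gives 0.84x_A = 15.12 ⇒ x_A = 18.
Then x_E = 22.7 − 0.4·18 = 15.5.

18, 15.5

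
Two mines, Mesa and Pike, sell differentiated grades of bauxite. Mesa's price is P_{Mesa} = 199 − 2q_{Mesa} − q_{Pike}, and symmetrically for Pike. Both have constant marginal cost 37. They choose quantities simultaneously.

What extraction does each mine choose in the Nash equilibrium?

Mine Mesa's profit: π = q_{Mesa}(199 − 2q_{Mesa} − q_{Pike}) − 37q_{Mesa}.
∂π/∂q_{Mesa} = 162 − 4q_{Mesa} − q_{Pike} = 0 ⇒ q_{Mesa} = 40.5 − 0.25q_{Pike}.
The game is symmetric, so in equilibrium q_{Pike} = q_{Mesa}: the reaction function gives 1.25q_{Mesa} = 40.5, hence q_{Mesa} = 32.4.

32.4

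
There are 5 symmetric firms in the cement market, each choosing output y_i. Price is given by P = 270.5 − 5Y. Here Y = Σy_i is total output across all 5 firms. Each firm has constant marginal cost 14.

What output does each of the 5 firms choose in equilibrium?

A representative firm's profit is π_i = y_i(270.5 − 5Y) − 14y_i, with Y = y_i + Σ_{j≠i} y_j.
First-order condition: 256.5 − 10y_i − 5Σ_{j≠i} y_j = 0.
With identical firms, set every y_j = y: then 256.5 − 10y − 20y = 0, i.e. y = 256.5/30 = 8.55.

8.55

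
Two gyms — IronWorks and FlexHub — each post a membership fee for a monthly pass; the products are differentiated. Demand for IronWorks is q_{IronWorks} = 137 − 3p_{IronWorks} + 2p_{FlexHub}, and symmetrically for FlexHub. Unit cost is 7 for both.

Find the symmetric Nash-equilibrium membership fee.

39.5

IronWorks's profit: π = (p_{IronWorks} − 7)(137 − 3p_{IronWorks} + 2p_{FlexHub}).
∂π/∂p_{IronWorks} = 158 − 6p_{IronWorks} + 2p_{FlexHub} = 0 ⇒ p_{IronWorks} = 79/3 + (1/3)p_{FlexHub}.
The game is symmetric, so in equilibrium p_{FlexHub} = p_{IronWorks}: the reaction function gives (2/3)p_{IronWorks} = 79/3, hence p_{IronWorks} = 39.5.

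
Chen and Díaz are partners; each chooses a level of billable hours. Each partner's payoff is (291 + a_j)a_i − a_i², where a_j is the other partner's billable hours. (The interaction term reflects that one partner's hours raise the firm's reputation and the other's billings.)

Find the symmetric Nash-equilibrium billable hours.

291

Chen's payoff is (291 + a_D)a_C − a_C².
∂π/∂a_C = 291 + a_D − 2a_C = 0, so a_C = 145.5 + 0.5a_D.
Setting a_C = a_D in the reaction function: a_C = 145.5 + 0.5a_C, so a_C = 145.5 / 0.5 = 291.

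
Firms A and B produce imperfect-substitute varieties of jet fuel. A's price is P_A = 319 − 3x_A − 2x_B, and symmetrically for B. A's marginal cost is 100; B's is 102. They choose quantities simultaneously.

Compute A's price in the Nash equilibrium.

182.5

Firm A's profit: π = x_A(319 − 3x_A − 2x_B) − 100x_A.
∂π/∂x_A = 219 − 6x_A − 2x_B = 0 ⇒ x_A = 36.5 − (1/3)x_B.
Similarly x_B = 217/6 − (1/3)x_A.
Substituting the second reaction function into the first: x_A = 36.5 − (1/3)(217/6 − (1/3)x_A), which gives (8/9)x_A = 220/9 ⇒ x_A = 27.5.
Then x_B = 217/6 − (1/3)·27.5 = 27.
P_A = 319 − 3·27.5 − 2·27 = 182.5.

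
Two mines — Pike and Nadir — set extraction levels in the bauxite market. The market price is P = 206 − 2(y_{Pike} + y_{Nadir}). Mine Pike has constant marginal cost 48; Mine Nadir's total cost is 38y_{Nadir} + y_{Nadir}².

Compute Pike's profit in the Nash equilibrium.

1872.72

Mine Pike's profit: π = y_{Pike}(206 − 2(y_{Pike} + y_{Nadir})) − 48y_{Pike}.
∂π/∂y_{Pike} = 158 − 4y_{Pike} − 2y_{Nadir} = 0, so y_{Pike} = 39.5 − 0.5y_{Nadir}.
For Nadir: ∂π/∂y_{Nadir} = 168 − 6y_{Nadir} − 2y_{Pike} = 0 ⇒ y_{Nadir} = 28 − (1/3)y_{Pike}.
Plugging y_{Nadir} into Pike's best response: y_{Pike} = 39.5 − 0.5(28 − (1/3)y_{Pike}) ⇒ (5/6)y_{Pike} = 25.5, so y_{Pike} = 30.6.
Then y_{Nadir} = 28 − (1/3)·30.6 = 17.8.
Price P = 206 − 2·48.4 = 109.2.
Pike's profit: (109.2 − 48)·30.6 = 1872.72.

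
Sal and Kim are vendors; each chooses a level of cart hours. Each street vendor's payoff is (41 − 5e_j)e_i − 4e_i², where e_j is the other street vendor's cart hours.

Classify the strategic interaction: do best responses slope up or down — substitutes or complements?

Sal's payoff is (41 − 5e_K)e_S − 4e_S².
∂π/∂e_S = 41 − 5e_K − 8e_S = 0, so e_S = 5.125 − 0.625e_K.
The best-response slope de_S/de_K = −0.625 < 0: the reaction function is downward-sloping, so the choices are strategic substitutes.

strategic substitutes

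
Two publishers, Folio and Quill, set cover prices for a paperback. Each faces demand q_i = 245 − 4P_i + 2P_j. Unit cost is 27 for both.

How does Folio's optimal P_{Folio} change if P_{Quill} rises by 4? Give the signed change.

1

Folio's profit: π = (P_{Folio} − 27)(245 − 4P_{Folio} + 2P_{Quill}).
∂π/∂P_{Folio} = 353 − 8P_{Folio} + 2P_{Quill} = 0 ⇒ P_{Folio} = 44.125 + 0.25P_{Quill}.
The reaction-function slope is 0.25, so a 4-unit rise in P_{Quill} moves P_{Folio} by 0.25 × 4 = 1. Folio's best response rises — the actions are strategic complements.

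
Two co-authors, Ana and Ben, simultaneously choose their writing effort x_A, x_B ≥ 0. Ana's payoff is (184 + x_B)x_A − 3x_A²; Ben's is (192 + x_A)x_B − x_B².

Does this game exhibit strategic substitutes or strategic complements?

Expanding Ana's payoff: 184x_A + x_Bx_A − 3x_A².
∂π/∂x_A = 184 + x_B − 6x_A = 0, so x_A = 92/3 + (1/6)x_B.
The best-response slope dx_A/dx_B = 1/6 > 0: the reaction function is upward-sloping, so the choices are strategic complements.

strategic complements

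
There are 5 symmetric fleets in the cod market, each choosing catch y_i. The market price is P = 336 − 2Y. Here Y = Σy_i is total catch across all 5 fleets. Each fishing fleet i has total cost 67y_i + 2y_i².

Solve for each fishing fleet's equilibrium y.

16.8125

A representative fishing fleet's profit is π_i = y_i(336 − 2Y) − 67y_i − 2y_i², with Y = y_i + Σ_{j≠i} y_j.
First-order condition: 269 − 8y_i − 2Σ_{j≠i} y_j = 0.
In a symmetric equilibrium every fishing fleet chooses the same y, so Σ_{j≠i} y_j = 4y. The condition becomes 269 − 16y = 0, giving y = 269/16 = 16.8125.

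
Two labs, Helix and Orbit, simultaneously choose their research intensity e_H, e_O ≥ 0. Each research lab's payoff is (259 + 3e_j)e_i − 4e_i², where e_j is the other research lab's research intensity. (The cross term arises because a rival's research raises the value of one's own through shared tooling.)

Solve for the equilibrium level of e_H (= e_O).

Helix's payoff is (259 + 3e_O)e_H − 4e_H².
∂π/∂e_H = 259 + 3e_O − 8e_H = 0, so e_H = 32.375 + 0.375e_O.
The game is symmetric, so in equilibrium e_O = e_H: the reaction function gives 0.625e_H = 32.375, hence e_H = 51.8.

51.8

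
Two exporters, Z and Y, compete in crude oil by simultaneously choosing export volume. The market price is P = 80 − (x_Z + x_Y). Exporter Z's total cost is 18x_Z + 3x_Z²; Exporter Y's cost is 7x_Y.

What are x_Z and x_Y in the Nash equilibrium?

3.4, 34.8

Exporter Z's profit: π = x_Z(80 − (x_Z + x_Y)) − 18x_Z − 3x_Z².
∂π/∂x_Z = 62 − 8x_Z − x_Y = 0, so x_Z = 7.75 − 0.125x_Y.
For Y: ∂π/∂x_Y = 73 − 2x_Y − x_Z = 0 ⇒ x_Y = 36.5 − 0.5x_Z.
Substituting the second reaction function into the first: x_Z = 7.75 − 0.125(36.5 − 0.5x_Z), which gives 0.9375x_Z = 3.1875 ⇒ x_Z = 3.4.
Then x_Y = 36.5 − 0.5·3.4 = 34.8.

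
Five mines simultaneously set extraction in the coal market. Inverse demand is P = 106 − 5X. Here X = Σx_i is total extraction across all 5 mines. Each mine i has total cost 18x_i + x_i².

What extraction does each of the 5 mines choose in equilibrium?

A representative mine's profit is π_i = x_i(106 − 5X) − 18x_i − x_i², with X = x_i + Σ_{j≠i} x_j.
First-order condition: 88 − 12x_i − 5Σ_{j≠i} x_j = 0.
In a symmetric equilibrium every mine chooses the same x, so Σ_{j≠i} x_j = 4x. The condition becomes 88 − 32x = 0, giving x = 88/32 = 2.75.

2.75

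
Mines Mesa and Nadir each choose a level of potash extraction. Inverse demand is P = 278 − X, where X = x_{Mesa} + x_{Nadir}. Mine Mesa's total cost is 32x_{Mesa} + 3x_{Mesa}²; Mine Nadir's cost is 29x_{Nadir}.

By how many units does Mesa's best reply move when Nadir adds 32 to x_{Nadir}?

-4

Mine Mesa's profit: π = x_{Mesa}(278 − (x_{Mesa} + x_{Nadir})) − 32x_{Mesa} − 3x_{Mesa}².
∂π/∂x_{Mesa} = 246 − 8x_{Mesa} − x_{Nadir} = 0, so x_{Mesa} = 30.75 − 0.125x_{Nadir}.
The reaction-function slope is −0.125, so a 32-unit rise in x_{Nadir} moves x_{Mesa} by −0.125 × 32 = −4. Mesa's best response falls — the actions are strategic substitutes.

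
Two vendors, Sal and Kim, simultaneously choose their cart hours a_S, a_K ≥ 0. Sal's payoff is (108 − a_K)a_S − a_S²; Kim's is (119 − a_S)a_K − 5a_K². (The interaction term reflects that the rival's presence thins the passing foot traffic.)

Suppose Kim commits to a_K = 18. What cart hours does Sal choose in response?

Expanding Sal's payoff: 108a_S − a_Ka_S − a_S².
∂π/∂a_S = 108 − a_K − 2a_S = 0, so a_S = 54 − 0.5a_K.
At a_K = 18: a_S = 54 − 0.5·18 = 45.

45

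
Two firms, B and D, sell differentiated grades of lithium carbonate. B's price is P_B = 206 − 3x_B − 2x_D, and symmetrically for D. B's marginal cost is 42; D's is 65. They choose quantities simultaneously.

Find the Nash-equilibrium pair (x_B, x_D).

Firm B's profit: π = x_B(206 − 3x_B − 2x_D) − 42x_B.
∂π/∂x_B = 164 − 6x_B − 2x_D = 0 ⇒ x_B = 82/3 − (1/3)x_D.
Similarly x_D = 23.5 − (1/3)x_B.
Substituting the second reaction function into the first: x_B = 82/3 − (1/3)(23.5 − (1/3)x_B), which gives (8/9)x_B = 19.5 ⇒ x_B = 21.9375.
Then x_D = 23.5 − (1/3)·21.9375 = 16.1875.

21.9375, 16.1875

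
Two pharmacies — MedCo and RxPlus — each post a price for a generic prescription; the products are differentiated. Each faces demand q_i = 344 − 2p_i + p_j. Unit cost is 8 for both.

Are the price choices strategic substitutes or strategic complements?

strategic complements

MedCo's profit: π = (p_{MedCo} − 8)(344 − 2p_{MedCo} + p_{RxPlus}).
∂π/∂p_{MedCo} = 360 − 4p_{MedCo} + p_{RxPlus} = 0 ⇒ p_{MedCo} = 90 + 0.25p_{RxPlus}.
The best-response slope dp_{MedCo}/dp_{RxPlus} = 0.25 > 0: the reaction function is upward-sloping, so the choices are strategic complements.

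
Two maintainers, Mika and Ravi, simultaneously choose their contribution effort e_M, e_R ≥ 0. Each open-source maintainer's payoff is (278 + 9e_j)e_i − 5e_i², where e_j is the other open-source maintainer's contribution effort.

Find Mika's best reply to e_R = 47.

70.1

Mika's payoff is (278 + 9e_R)e_M − 5e_M².
∂π/∂e_M = 278 + 9e_R − 10e_M = 0, so e_M = 27.8 + 0.9e_R.
At e_R = 47: e_M = 27.8 + 0.9·47 = 70.1.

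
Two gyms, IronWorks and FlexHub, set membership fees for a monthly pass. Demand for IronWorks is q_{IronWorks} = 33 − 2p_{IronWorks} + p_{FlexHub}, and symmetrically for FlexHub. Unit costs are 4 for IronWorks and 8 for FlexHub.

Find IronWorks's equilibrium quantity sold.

20.4

IronWorks's profit: π = (p_{IronWorks} − 4)(33 − 2p_{IronWorks} + p_{FlexHub}).
∂π/∂p_{IronWorks} = 41 − 4p_{IronWorks} + p_{FlexHub} = 0 ⇒ p_{IronWorks} = 10.25 + 0.25p_{FlexHub}.
Similarly p_{FlexHub} = 12.25 + 0.25p_{IronWorks}.
Plugging p_{FlexHub} into IronWorks's best response: p_{IronWorks} = 10.25 + 0.25(12.25 + 0.25p_{IronWorks}) ⇒ 0.9375p_{IronWorks} = 13.3125, so p_{IronWorks} = 14.2.
Then p_{FlexHub} = 12.25 + 0.25·14.2 = 15.8.
q_{IronWorks} = 33 − 2·14.2 + 15.8 = 20.4.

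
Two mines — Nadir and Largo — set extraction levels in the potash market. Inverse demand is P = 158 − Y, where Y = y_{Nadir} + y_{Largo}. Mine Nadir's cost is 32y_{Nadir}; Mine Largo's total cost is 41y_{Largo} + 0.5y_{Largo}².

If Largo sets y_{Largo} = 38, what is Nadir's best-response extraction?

Mine Nadir's profit: π = y_{Nadir}(158 − (y_{Nadir} + y_{Largo})) − 32y_{Nadir}.
∂π/∂y_{Nadir} = 126 − 2y_{Nadir} − y_{Largo} = 0, so y_{Nadir} = 63 − 0.5y_{Largo}.
At y_{Largo} = 38: y_{Nadir} = 63 − 0.5·38 = 44.

44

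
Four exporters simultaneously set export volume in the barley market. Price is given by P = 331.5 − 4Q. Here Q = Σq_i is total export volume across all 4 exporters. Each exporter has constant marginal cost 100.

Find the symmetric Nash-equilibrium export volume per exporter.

A representative exporter's profit is π_i = q_i(331.5 − 4Q) − 100q_i, with Q = q_i + Σ_{j≠i} q_j.
First-order condition: 231.5 − 8q_i − 4Σ_{j≠i} q_j = 0.
With identical exporters, set every q_j = q: then 231.5 − 8q − 12q = 0, i.e. q = 231.5/20 = 11.575.

11.575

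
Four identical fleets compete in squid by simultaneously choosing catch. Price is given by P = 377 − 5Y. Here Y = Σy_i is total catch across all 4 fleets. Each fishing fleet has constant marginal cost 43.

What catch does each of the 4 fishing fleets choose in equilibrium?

A representative fishing fleet's profit is π_i = y_i(377 − 5Y) − 43y_i, with Y = y_i + Σ_{j≠i} y_j.
First-order condition: 334 − 10y_i − 5Σ_{j≠i} y_j = 0.
In a symmetric equilibrium every fishing fleet chooses the same y, so Σ_{j≠i} y_j = 3y. The condition becomes 334 − 25y = 0, giving y = 334/25 = 13.36.

13.36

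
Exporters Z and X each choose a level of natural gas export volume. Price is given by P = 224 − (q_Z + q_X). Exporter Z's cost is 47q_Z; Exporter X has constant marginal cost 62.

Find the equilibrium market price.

Exporter Z's profit: π = q_Z(224 − (q_Z + q_X)) − 47q_Z.
∂π/∂q_Z = 177 − 2q_Z − q_X = 0, so q_Z = 88.5 − 0.5q_X.
By the same steps for X: q_X = 81 − 0.5q_Z.
Substituting the second reaction function into the first: q_Z = 88.5 − 0.5(81 − 0.5q_Z), which gives 0.75q_Z = 48 ⇒ q_Z = 64.
Then q_X = 81 − 0.5·64 = 49.
Equilibrium price: P = 224 − 113 = 111.

111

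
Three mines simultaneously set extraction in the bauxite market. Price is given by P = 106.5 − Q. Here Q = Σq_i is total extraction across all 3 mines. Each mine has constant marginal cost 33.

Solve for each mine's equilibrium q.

18.375

A representative mine's profit is π_i = q_i(106.5 − Q) − 33q_i, with Q = q_i + Σ_{j≠i} q_j.
First-order condition: 73.5 − 2q_i − Σ_{j≠i} q_j = 0.
Imposing symmetry (q_j = q for all j) turns Σ_{j≠i} q_j into 2q, so 73.5 = 4q and q = 18.375.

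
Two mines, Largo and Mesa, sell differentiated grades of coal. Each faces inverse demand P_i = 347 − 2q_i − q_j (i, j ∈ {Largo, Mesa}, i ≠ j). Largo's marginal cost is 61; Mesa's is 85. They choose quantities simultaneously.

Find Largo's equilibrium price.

Mine Largo's profit: π = q_{Largo}(347 − 2q_{Largo} − q_{Mesa}) − 61q_{Largo}.
∂π/∂q_{Largo} = 286 − 4q_{Largo} − q_{Mesa} = 0 ⇒ q_{Largo} = 71.5 − 0.25q_{Mesa}.
Similarly q_{Mesa} = 65.5 − 0.25q_{Largo}.
Solving the two reaction functions simultaneously: (1 − (−0.25)(−0.25))q_{Largo} = 71.5 − 0.25·65.5, so 0.9375q_{Largo} = 55.125 and q_{Largo} = 58.8.
Then q_{Mesa} = 65.5 − 0.25·58.8 = 50.8.
P_{Largo} = 347 − 2·58.8 − 50.8 = 178.6.

178.6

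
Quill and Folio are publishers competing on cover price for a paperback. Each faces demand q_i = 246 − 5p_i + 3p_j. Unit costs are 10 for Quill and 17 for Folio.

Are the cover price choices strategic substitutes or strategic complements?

Quill's profit: π = (p_{Quill} − 10)(246 − 5p_{Quill} + 3p_{Folio}).
∂π/∂p_{Quill} = 296 − 10p_{Quill} + 3p_{Folio} = 0 ⇒ p_{Quill} = 29.6 + 0.3p_{Folio}.
The best-response slope dp_{Quill}/dp_{Folio} = 0.3 > 0: the reaction function is upward-sloping, so the choices are strategic complements.

strategic complements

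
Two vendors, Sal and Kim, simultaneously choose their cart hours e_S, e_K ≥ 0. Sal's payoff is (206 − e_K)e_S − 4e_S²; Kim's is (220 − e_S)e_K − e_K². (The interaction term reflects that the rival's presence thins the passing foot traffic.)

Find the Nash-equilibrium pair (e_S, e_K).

12.8, 103.6

Expanding Sal's payoff: 206e_S − e_Ke_S − 4e_S².
∂π/∂e_S = 206 − e_K − 8e_S = 0, so e_S = 25.75 − 0.125e_K.
Likewise for Kim: e_K = 110 − 0.5e_S.
Plugging e_K into Sal's best response: e_S = 25.75 − 0.125(110 − 0.5e_S) ⇒ 0.9375e_S = 12, so e_S = 12.8.
Then e_K = 110 − 0.5·12.8 = 103.6.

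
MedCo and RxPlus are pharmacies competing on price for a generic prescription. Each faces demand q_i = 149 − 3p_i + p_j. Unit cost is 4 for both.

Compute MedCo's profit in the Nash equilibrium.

MedCo's profit: π = (p_{MedCo} − 4)(149 − 3p_{MedCo} + p_{RxPlus}).
∂π/∂p_{MedCo} = 161 − 6p_{MedCo} + p_{RxPlus} = 0 ⇒ p_{MedCo} = 161/6 + (1/6)p_{RxPlus}.
Setting p_{MedCo} = p_{RxPlus} in the reaction function: p_{MedCo} = 161/6 + (1/6)p_{MedCo}, so p_{MedCo} = (161/6) / (5/6) = 32.2.
q_{MedCo} = 149 − 3·32.2 + 32.2 = 84.6.
Profit = (32.2 − 4)·84.6 = 2385.72.

2385.72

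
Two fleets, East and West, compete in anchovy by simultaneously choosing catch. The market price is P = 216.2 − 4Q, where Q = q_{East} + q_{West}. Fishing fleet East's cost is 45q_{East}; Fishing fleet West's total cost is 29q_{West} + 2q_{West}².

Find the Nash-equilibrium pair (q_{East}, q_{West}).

16.32, 10.16

Fishing fleet East's profit: π = q_{East}(216.2 − 4(q_{East} + q_{West})) − 45q_{East}.
∂π/∂q_{East} = 171.2 − 8q_{East} − 4q_{West} = 0, so q_{East} = 21.4 − 0.5q_{West}.
For West: ∂π/∂q_{West} = 187.2 − 12q_{West} − 4q_{East} = 0 ⇒ q_{West} = 15.6 − (1/3)q_{East}.
Solving the two reaction functions simultaneously: (1 − (−0.5)(−1/3))q_{East} = 21.4 − 0.5·15.6, so (5/6)q_{East} = 13.6 and q_{East} = 16.32.
Then q_{West} = 15.6 − (1/3)·16.32 = 10.16.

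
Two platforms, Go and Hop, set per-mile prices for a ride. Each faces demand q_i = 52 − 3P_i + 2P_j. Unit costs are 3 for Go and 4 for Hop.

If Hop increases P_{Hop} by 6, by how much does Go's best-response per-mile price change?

Go's profit: π = (P_{Go} − 3)(52 − 3P_{Go} + 2P_{Hop}).
∂π/∂P_{Go} = 61 − 6P_{Go} + 2P_{Hop} = 0 ⇒ P_{Go} = 61/6 + (1/3)P_{Hop}.
The reaction-function slope is 1/3, so a 6-unit rise in P_{Hop} moves P_{Go} by 1/3 × 6 = 2. Go's best response rises — the actions are strategic complements.

2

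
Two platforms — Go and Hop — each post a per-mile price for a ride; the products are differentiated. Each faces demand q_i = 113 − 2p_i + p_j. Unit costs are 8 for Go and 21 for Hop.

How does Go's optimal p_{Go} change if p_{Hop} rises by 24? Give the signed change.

Go's profit: π = (p_{Go} − 8)(113 − 2p_{Go} + p_{Hop}).
∂π/∂p_{Go} = 129 − 4p_{Go} + p_{Hop} = 0 ⇒ p_{Go} = 32.25 + 0.25p_{Hop}.
The reaction-function slope is 0.25, so a 24-unit rise in p_{Hop} moves p_{Go} by 0.25 × 24 = 6. Go's best response rises — the actions are strategic complements.

6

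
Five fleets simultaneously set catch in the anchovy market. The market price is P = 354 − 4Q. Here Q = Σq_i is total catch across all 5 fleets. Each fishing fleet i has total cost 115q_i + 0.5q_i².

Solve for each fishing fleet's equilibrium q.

9.56

A representative fishing fleet's profit is π_i = q_i(354 − 4Q) − 115q_i − 0.5q_i², with Q = q_i + Σ_{j≠i} q_j.
First-order condition: 239 − 9q_i − 4Σ_{j≠i} q_j = 0.
Imposing symmetry (q_j = q for all j) turns Σ_{j≠i} q_j into 4q, so 239 = 25q and q = 9.56.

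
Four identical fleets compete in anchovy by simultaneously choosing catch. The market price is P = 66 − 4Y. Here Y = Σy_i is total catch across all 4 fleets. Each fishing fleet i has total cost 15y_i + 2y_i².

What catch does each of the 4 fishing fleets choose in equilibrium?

2.125

A representative fishing fleet's profit is π_i = y_i(66 − 4Y) − 15y_i − 2y_i², with Y = y_i + Σ_{j≠i} y_j.
First-order condition: 51 − 12y_i − 4Σ_{j≠i} y_j = 0.
Imposing symmetry (y_j = y for all j) turns Σ_{j≠i} y_j into 3y, so 51 = 24y and y = 2.125.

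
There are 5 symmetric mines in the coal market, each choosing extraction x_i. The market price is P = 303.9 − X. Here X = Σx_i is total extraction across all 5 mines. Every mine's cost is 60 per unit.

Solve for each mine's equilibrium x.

A representative mine's profit is π_i = x_i(303.9 − X) − 60x_i, with X = x_i + Σ_{j≠i} x_j.
First-order condition: 243.9 − 2x_i − Σ_{j≠i} x_j = 0.
Imposing symmetry (x_j = x for all j) turns Σ_{j≠i} x_j into 4x, so 243.9 = 6x and x = 40.65.

40.65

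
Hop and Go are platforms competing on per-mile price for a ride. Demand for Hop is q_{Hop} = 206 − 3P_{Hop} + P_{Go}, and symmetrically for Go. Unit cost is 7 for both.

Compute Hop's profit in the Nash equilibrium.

4423.68

Hop's profit: π = (P_{Hop} − 7)(206 − 3P_{Hop} + P_{Go}).
∂π/∂P_{Hop} = 227 − 6P_{Hop} + P_{Go} = 0 ⇒ P_{Hop} = 227/6 + (1/6)P_{Go}.
Setting P_{Hop} = P_{Go} in the reaction function: P_{Hop} = 227/6 + (1/6)P_{Hop}, so P_{Hop} = (227/6) / (5/6) = 45.4.
q_{Hop} = 206 − 3·45.4 + 45.4 = 115.2.
Profit = (45.4 − 7)·115.2 = 4423.68.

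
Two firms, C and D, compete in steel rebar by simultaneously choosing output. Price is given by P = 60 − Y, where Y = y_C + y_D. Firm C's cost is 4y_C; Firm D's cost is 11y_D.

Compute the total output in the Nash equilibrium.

Firm C's profit: π = y_C(60 − (y_C + y_D)) − 4y_C.
∂π/∂y_C = 56 − 2y_C − y_D = 0, so y_C = 28 − 0.5y_D.
By the same steps for D: y_D = 24.5 − 0.5y_C.
Solving the two reaction functions simultaneously: (1 − (−0.5)(−0.5))y_C = 28 − 0.5·24.5, so 0.75y_C = 15.75 and y_C = 21.
Then y_D = 24.5 − 0.5·21 = 14.
Total output: 21 + 14 = 35.

35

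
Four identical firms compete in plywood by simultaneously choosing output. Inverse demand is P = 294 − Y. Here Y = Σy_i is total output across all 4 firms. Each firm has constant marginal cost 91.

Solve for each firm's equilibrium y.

A representative firm's profit is π_i = y_i(294 − Y) − 91y_i, with Y = y_i + Σ_{j≠i} y_j.
First-order condition: 203 − 2y_i − Σ_{j≠i} y_j = 0.
With identical firms, set every y_j = y: then 203 − 2y − 3y = 0, i.e. y = 203/5 = 40.6.

40.6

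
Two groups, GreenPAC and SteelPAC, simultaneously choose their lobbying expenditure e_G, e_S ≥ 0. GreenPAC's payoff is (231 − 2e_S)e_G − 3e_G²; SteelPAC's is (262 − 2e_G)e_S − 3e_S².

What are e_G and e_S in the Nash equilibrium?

Expanding GreenPAC's payoff: 231e_G − 2e_Se_G − 3e_G².
∂π/∂e_G = 231 − 2e_S − 6e_G = 0, so e_G = 38.5 − (1/3)e_S.
Likewise for SteelPAC: e_S = 131/3 − (1/3)e_G.
Plugging e_S into GreenPAC's best response: e_G = 38.5 − (1/3)(131/3 − (1/3)e_G) ⇒ (8/9)e_G = 431/18, so e_G = 26.9375.
Then e_S = 131/3 − (1/3)·26.9375 = 34.6875.

26.9375, 34.6875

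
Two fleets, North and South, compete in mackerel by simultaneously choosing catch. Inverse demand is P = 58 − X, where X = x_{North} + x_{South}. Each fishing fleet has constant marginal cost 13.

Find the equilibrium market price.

28

Fishing fleet North's profit: π = x_{North}(58 − (x_{North} + x_{South})) − 13x_{North}.
∂π/∂x_{North} = 45 − 2x_{North} − x_{South} = 0, so x_{North} = 22.5 − 0.5x_{South}.
By symmetry x_{South} = x_{North}; substituting into the reaction function, 1.5x_{North} = 22.5 and x_{North} = 15.
Equilibrium price: P = 58 − 30 = 28.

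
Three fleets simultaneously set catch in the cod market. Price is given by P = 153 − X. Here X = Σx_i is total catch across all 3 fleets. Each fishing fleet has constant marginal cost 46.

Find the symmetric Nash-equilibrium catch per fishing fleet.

26.75

A representative fishing fleet's profit is π_i = x_i(153 − X) − 46x_i, with X = x_i + Σ_{j≠i} x_j.
First-order condition: 107 − 2x_i − Σ_{j≠i} x_j = 0.
In a symmetric equilibrium every fishing fleet chooses the same x, so Σ_{j≠i} x_j = 2x. The condition becomes 107 − 4x = 0, giving x = 107/4 = 26.75.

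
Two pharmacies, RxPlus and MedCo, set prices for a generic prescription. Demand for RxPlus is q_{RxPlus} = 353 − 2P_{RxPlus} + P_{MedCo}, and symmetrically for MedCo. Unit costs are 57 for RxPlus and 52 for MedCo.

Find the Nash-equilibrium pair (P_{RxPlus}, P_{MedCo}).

RxPlus's profit: π = (P_{RxPlus} − 57)(353 − 2P_{RxPlus} + P_{MedCo}).
∂π/∂P_{RxPlus} = 467 − 4P_{RxPlus} + P_{MedCo} = 0 ⇒ P_{RxPlus} = 116.75 + 0.25P_{MedCo}.
Similarly P_{MedCo} = 114.25 + 0.25P_{RxPlus}.
Solving the two reaction functions simultaneously: (1 − (0.25)(0.25))P_{RxPlus} = 116.75 + 0.25·114.25, so 0.9375P_{RxPlus} = 145.3125 and P_{RxPlus} = 155.
Then P_{MedCo} = 114.25 + 0.25·155 = 153.

155, 153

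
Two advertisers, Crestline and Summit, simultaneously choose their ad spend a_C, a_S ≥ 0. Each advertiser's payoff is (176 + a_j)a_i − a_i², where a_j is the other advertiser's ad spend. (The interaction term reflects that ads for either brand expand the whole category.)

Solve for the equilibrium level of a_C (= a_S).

176

Crestline's payoff is (176 + a_S)a_C − a_C².
∂π/∂a_C = 176 + a_S − 2a_C = 0, so a_C = 88 + 0.5a_S.
Setting a_C = a_S in the reaction function: a_C = 88 + 0.5a_C, so a_C = 88 / 0.5 = 176.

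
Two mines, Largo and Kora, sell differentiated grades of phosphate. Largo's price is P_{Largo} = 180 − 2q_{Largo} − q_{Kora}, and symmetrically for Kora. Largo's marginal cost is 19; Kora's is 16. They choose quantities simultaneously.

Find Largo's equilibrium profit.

2048

Mine Largo's profit: π = q_{Largo}(180 − 2q_{Largo} − q_{Kora}) − 19q_{Largo}.
∂π/∂q_{Largo} = 161 − 4q_{Largo} − q_{Kora} = 0 ⇒ q_{Largo} = 40.25 − 0.25q_{Kora}.
Similarly q_{Kora} = 41 − 0.25q_{Largo}.
Substituting the second reaction function into the first: q_{Largo} = 40.25 − 0.25(41 − 0.25q_{Largo}), which gives 0.9375q_{Largo} = 30 ⇒ q_{Largo} = 32.
Then q_{Kora} = 41 − 0.25·32 = 33.
P_{Largo} = 180 − 2·32 − 33 = 83.
Profit = (83 − 19)·32 = 2048.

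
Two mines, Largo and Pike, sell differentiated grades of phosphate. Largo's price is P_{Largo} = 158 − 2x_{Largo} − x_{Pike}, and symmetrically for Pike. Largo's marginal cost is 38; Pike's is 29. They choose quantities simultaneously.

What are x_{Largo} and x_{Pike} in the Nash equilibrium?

23.4, 26.4

Mine Largo's profit: π = x_{Largo}(158 − 2x_{Largo} − x_{Pike}) − 38x_{Largo}.
∂π/∂x_{Largo} = 120 − 4x_{Largo} − x_{Pike} = 0 ⇒ x_{Largo} = 30 − 0.25x_{Pike}.
Similarly x_{Pike} = 32.25 − 0.25x_{Largo}.
Substituting the second reaction function into the first: x_{Largo} = 30 − 0.25(32.25 − 0.25x_{Largo}), which gives 0.9375x_{Largo} = 21.9375 ⇒ x_{Largo} = 23.4.
Then x_{Pike} = 32.25 − 0.25·23.4 = 26.4.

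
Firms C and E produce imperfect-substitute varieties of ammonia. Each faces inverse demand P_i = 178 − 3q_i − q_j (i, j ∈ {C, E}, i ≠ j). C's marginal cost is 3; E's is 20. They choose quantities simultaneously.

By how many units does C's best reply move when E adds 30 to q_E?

Firm C's profit: π = q_C(178 − 3q_C − q_E) − 3q_C.
∂π/∂q_C = 175 − 6q_C − q_E = 0 ⇒ q_C = 175/6 − (1/6)q_E.
The reaction-function slope is −1/6, so a 30-unit rise in q_E moves q_C by −1/6 × 30 = −5. C's best response falls — the actions are strategic substitutes.

-5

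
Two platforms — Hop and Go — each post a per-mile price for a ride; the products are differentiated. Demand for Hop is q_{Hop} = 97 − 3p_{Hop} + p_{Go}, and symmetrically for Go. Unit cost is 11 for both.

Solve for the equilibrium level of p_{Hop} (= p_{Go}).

Hop's profit: π = (p_{Hop} − 11)(97 − 3p_{Hop} + p_{Go}).
∂π/∂p_{Hop} = 130 − 6p_{Hop} + p_{Go} = 0 ⇒ p_{Hop} = 65/3 + (1/6)p_{Go}.
By symmetry p_{Go} = p_{Hop}; substituting into the reaction function, (5/6)p_{Hop} = 65/3 and p_{Hop} = 26.

26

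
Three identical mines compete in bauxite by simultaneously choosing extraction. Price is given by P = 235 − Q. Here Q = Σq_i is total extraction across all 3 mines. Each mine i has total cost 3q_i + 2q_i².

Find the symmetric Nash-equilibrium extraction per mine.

A representative mine's profit is π_i = q_i(235 − Q) − 3q_i − 2q_i², with Q = q_i + Σ_{j≠i} q_j.
First-order condition: 232 − 6q_i − Σ_{j≠i} q_j = 0.
In a symmetric equilibrium every mine chooses the same q, so Σ_{j≠i} q_j = 2q. The condition becomes 232 − 8q = 0, giving q = 232/8 = 29.

29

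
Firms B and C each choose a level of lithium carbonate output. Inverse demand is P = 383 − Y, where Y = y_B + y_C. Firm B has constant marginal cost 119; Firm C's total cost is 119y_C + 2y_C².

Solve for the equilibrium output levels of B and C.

120, 24

Firm B's profit: π = y_B(383 − (y_B + y_C)) − 119y_B.
∂π/∂y_B = 264 − 2y_B − y_C = 0, so y_B = 132 − 0.5y_C.
For C: ∂π/∂y_C = 264 − 6y_C − y_B = 0 ⇒ y_C = 44 − (1/6)y_B.
Plugging y_C into B's best response: y_B = 132 − 0.5(44 − (1/6)y_B) ⇒ (11/12)y_B = 110, so y_B = 120.
Then y_C = 44 − (1/6)·120 = 24.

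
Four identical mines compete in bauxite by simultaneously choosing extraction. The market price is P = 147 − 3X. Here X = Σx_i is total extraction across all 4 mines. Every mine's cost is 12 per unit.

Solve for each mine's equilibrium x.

9

A representative mine's profit is π_i = x_i(147 − 3X) − 12x_i, with X = x_i + Σ_{j≠i} x_j.
First-order condition: 135 − 6x_i − 3Σ_{j≠i} x_j = 0.
In a symmetric equilibrium every mine chooses the same x, so Σ_{j≠i} x_j = 3x. The condition becomes 135 − 15x = 0, giving x = 135/15 = 9.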